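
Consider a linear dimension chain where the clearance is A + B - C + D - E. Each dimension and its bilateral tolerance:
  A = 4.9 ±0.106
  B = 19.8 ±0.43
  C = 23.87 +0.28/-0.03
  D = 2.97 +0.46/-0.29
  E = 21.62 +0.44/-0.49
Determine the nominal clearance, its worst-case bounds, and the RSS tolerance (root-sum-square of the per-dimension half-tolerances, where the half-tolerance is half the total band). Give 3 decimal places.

nominal=-17.820 wc=[-19.366,-16.304] rss=0.760

Stack each dimension's contribution:
  +A: nom +4.900 → Σnom=4.900; wc +0.106/-0.106 → slack +0.106/-0.106; half-tol=0.106, Σhalf²=0.011236
  +B: nom +19.800 → Σnom=24.700; wc +0.430/-0.430 → slack +0.536/-0.536; half-tol=0.430, Σhalf²=0.196136
  -C: nom -23.870 → Σnom=0.830; wc +0.030/-0.280 → slack +0.566/-0.816; half-tol=0.155, Σhalf²=0.220161
  +D: nom +2.970 → Σnom=3.800; wc +0.460/-0.290 → slack +1.026/-1.106; half-tol=0.375, Σhalf²=0.360786
  -E: nom -21.620 → Σnom=-17.820; wc +0.490/-0.440 → slack +1.516/-1.546; half-tol=0.465, Σhalf²=0.577011
Nominal = -17.820. Worst-case = [-17.820 - 1.546, -17.820 + 1.516] = [-19.366, -16.304]. RSS = √0.577011 = 0.760.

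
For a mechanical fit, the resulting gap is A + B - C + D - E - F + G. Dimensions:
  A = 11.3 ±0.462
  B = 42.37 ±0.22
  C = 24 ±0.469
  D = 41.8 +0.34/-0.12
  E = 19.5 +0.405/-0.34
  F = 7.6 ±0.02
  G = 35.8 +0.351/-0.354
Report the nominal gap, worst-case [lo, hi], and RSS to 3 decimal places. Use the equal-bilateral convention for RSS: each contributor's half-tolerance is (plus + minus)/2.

Stack each dimension's contribution:
  +A: nom +11.300 → Σnom=11.300; wc +0.462/-0.462 → slack +0.462/-0.462; half-tol=0.462, Σhalf²=0.213444
  +B: nom +42.370 → Σnom=53.670; wc +0.220/-0.220 → slack +0.682/-0.682; half-tol=0.220, Σhalf²=0.261844
  -C: nom -24.000 → Σnom=29.670; wc +0.469/-0.469 → slack +1.151/-1.151; half-tol=0.469, Σhalf²=0.481805
  +D: nom +41.800 → Σnom=71.470; wc +0.340/-0.120 → slack +1.491/-1.271; half-tol=0.230, Σhalf²=0.534705
  -E: nom -19.500 → Σnom=51.970; wc +0.340/-0.405 → slack +1.831/-1.676; half-tol=0.373, Σhalf²=0.673461
  -F: nom -7.600 → Σnom=44.370; wc +0.020/-0.020 → slack +1.851/-1.696; half-tol=0.020, Σhalf²=0.673861
  +G: nom +35.800 → Σnom=80.170; wc +0.351/-0.354 → slack +2.202/-2.050; half-tol=0.352, Σhalf²=0.798117
Nominal = 80.170. Worst-case = [80.170 - 2.050, 80.170 + 2.202] = [78.120, 82.372]. RSS = √0.798117 = 0.893.

nominal=80.170 wc=[78.120,82.372] rss=0.893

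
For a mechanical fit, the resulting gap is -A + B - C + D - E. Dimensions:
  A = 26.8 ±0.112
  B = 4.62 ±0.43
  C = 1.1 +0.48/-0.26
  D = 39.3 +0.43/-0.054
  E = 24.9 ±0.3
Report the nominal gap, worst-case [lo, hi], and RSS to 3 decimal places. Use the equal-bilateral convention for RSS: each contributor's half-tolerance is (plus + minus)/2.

nominal=-8.880 wc=[-10.256,-7.348] rss=0.695

Stack each dimension's contribution:
  -A: nom -26.800 → Σnom=-26.800; wc +0.112/-0.112 → slack +0.112/-0.112; half-tol=0.112, Σhalf²=0.012544
  +B: nom +4.620 → Σnom=-22.180; wc +0.430/-0.430 → slack +0.542/-0.542; half-tol=0.430, Σhalf²=0.197444
  -C: nom -1.100 → Σnom=-23.280; wc +0.260/-0.480 → slack +0.802/-1.022; half-tol=0.370, Σhalf²=0.334344
  +D: nom +39.300 → Σnom=16.020; wc +0.430/-0.054 → slack +1.232/-1.076; half-tol=0.242, Σhalf²=0.392908
  -E: nom -24.900 → Σnom=-8.880; wc +0.300/-0.300 → slack +1.532/-1.376; half-tol=0.300, Σhalf²=0.482908
Nominal = -8.880. Worst-case = [-8.880 - 1.376, -8.880 + 1.532] = [-10.256, -7.348]. RSS = √0.482908 = 0.695.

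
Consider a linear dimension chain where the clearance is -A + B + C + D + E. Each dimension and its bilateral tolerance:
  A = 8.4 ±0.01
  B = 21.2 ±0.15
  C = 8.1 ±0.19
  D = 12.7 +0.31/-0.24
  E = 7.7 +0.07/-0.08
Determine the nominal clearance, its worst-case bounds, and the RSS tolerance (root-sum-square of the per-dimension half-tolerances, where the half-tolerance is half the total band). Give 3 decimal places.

Stack each dimension's contribution:
  -A: nom -8.400 → Σnom=-8.400; wc +0.010/-0.010 → slack +0.010/-0.010; half-tol=0.010, Σhalf²=0.000100
  +B: nom +21.200 → Σnom=12.800; wc +0.150/-0.150 → slack +0.160/-0.160; half-tol=0.150, Σhalf²=0.022600
  +C: nom +8.100 → Σnom=20.900; wc +0.190/-0.190 → slack +0.350/-0.350; half-tol=0.190, Σhalf²=0.058700
  +D: nom +12.700 → Σnom=33.600; wc +0.310/-0.240 → slack +0.660/-0.590; half-tol=0.275, Σhalf²=0.134325
  +E: nom +7.700 → Σnom=41.300; wc +0.070/-0.080 → slack +0.730/-0.670; half-tol=0.075, Σhalf²=0.139950
Nominal = 41.300. Worst-case = [41.300 - 0.670, 41.300 + 0.730] = [40.630, 42.030]. RSS = √0.139950 = 0.374.

nominal=41.300 wc=[40.630,42.030] rss=0.374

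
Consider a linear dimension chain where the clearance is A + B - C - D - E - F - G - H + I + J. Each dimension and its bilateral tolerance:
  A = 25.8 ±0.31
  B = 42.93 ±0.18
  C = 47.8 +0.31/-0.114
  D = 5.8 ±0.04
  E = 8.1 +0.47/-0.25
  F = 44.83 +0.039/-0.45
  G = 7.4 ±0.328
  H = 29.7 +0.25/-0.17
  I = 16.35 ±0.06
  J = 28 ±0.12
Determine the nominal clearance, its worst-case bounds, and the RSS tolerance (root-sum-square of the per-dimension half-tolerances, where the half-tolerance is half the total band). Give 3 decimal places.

Stack each dimension's contribution:
  +A: nom +25.800 → Σnom=25.800; wc +0.310/-0.310 → slack +0.310/-0.310; half-tol=0.310, Σhalf²=0.096100
  +B: nom +42.930 → Σnom=68.730; wc +0.180/-0.180 → slack +0.490/-0.490; half-tol=0.180, Σhalf²=0.128500
  -C: nom -47.800 → Σnom=20.930; wc +0.114/-0.310 → slack +0.604/-0.800; half-tol=0.212, Σhalf²=0.173444
  -D: nom -5.800 → Σnom=15.130; wc +0.040/-0.040 → slack +0.644/-0.840; half-tol=0.040, Σhalf²=0.175044
  -E: nom -8.100 → Σnom=7.030; wc +0.250/-0.470 → slack +0.894/-1.310; half-tol=0.360, Σhalf²=0.304644
  -F: nom -44.830 → Σnom=-37.800; wc +0.450/-0.039 → slack +1.344/-1.349; half-tol=0.244, Σhalf²=0.364424
  -G: nom -7.400 → Σnom=-45.200; wc +0.328/-0.328 → slack +1.672/-1.677; half-tol=0.328, Σhalf²=0.472008
  -H: nom -29.700 → Σnom=-74.900; wc +0.170/-0.250 → slack +1.842/-1.927; half-tol=0.210, Σhalf²=0.516108
  +I: nom +16.350 → Σnom=-58.550; wc +0.060/-0.060 → slack +1.902/-1.987; half-tol=0.060, Σhalf²=0.519708
  +J: nom +28.000 → Σnom=-30.550; wc +0.120/-0.120 → slack +2.022/-2.107; half-tol=0.120, Σhalf²=0.534108
Nominal = -30.550. Worst-case = [-30.550 - 2.107, -30.550 + 2.022] = [-32.657, -28.528]. RSS = √0.534108 = 0.731.

nominal=-30.550 wc=[-32.657,-28.528] rss=0.731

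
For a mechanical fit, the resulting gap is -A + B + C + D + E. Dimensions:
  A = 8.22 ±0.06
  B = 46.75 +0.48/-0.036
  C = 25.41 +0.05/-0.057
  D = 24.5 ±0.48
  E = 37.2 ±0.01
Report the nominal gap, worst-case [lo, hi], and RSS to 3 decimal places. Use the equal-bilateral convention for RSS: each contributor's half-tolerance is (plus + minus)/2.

Stack each dimension's contribution:
  -A: nom -8.220 → Σnom=-8.220; wc +0.060/-0.060 → slack +0.060/-0.060; half-tol=0.060, Σhalf²=0.003600
  +B: nom +46.750 → Σnom=38.530; wc +0.480/-0.036 → slack +0.540/-0.096; half-tol=0.258, Σhalf²=0.070164
  +C: nom +25.410 → Σnom=63.940; wc +0.050/-0.057 → slack +0.590/-0.153; half-tol=0.054, Σhalf²=0.073026
  +D: nom +24.500 → Σnom=88.440; wc +0.480/-0.480 → slack +1.070/-0.633; half-tol=0.480, Σhalf²=0.303426
  +E: nom +37.200 → Σnom=125.640; wc +0.010/-0.010 → slack +1.080/-0.643; half-tol=0.010, Σhalf²=0.303526
Nominal = 125.640. Worst-case = [125.640 - 0.643, 125.640 + 1.080] = [124.997, 126.720]. RSS = √0.303526 = 0.551.

nominal=125.640 wc=[124.997,126.720] rss=0.551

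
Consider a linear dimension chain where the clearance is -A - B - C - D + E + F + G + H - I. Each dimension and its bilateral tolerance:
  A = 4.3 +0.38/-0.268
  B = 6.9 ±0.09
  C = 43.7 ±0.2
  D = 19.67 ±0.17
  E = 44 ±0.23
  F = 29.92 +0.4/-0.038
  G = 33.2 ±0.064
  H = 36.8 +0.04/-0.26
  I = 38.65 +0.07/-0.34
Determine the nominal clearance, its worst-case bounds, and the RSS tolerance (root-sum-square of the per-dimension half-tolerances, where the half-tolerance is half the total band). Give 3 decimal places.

Stack each dimension's contribution:
  -A: nom -4.300 → Σnom=-4.300; wc +0.268/-0.380 → slack +0.268/-0.380; half-tol=0.324, Σhalf²=0.104976
  -B: nom -6.900 → Σnom=-11.200; wc +0.090/-0.090 → slack +0.358/-0.470; half-tol=0.090, Σhalf²=0.113076
  -C: nom -43.700 → Σnom=-54.900; wc +0.200/-0.200 → slack +0.558/-0.670; half-tol=0.200, Σhalf²=0.153076
  -D: nom -19.670 → Σnom=-74.570; wc +0.170/-0.170 → slack +0.728/-0.840; half-tol=0.170, Σhalf²=0.181976
  +E: nom +44.000 → Σnom=-30.570; wc +0.230/-0.230 → slack +0.958/-1.070; half-tol=0.230, Σhalf²=0.234876
  +F: nom +29.920 → Σnom=-0.650; wc +0.400/-0.038 → slack +1.358/-1.108; half-tol=0.219, Σhalf²=0.282837
  +G: nom +33.200 → Σnom=32.550; wc +0.064/-0.064 → slack +1.422/-1.172; half-tol=0.064, Σhalf²=0.286933
  +H: nom +36.800 → Σnom=69.350; wc +0.040/-0.260 → slack +1.462/-1.432; half-tol=0.150, Σhalf²=0.309433
  -I: nom -38.650 → Σnom=30.700; wc +0.340/-0.070 → slack +1.802/-1.502; half-tol=0.205, Σhalf²=0.351458
Nominal = 30.700. Worst-case = [30.700 - 1.502, 30.700 + 1.802] = [29.198, 32.502]. RSS = √0.351458 = 0.593.

nominal=30.700 wc=[29.198,32.502] rss=0.593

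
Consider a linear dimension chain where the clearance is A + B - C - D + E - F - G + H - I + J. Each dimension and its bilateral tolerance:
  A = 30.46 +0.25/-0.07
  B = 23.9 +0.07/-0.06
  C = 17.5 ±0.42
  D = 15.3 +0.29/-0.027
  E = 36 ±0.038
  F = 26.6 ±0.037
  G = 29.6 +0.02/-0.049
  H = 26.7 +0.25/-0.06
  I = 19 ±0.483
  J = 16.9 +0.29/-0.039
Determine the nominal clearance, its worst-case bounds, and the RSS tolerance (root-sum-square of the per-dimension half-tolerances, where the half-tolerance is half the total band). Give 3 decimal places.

nominal=25.960 wc=[24.443,27.874] rss=0.721

Stack each dimension's contribution:
  +A: nom +30.460 → Σnom=30.460; wc +0.250/-0.070 → slack +0.250/-0.070; half-tol=0.160, Σhalf²=0.025600
  +B: nom +23.900 → Σnom=54.360; wc +0.070/-0.060 → slack +0.320/-0.130; half-tol=0.065, Σhalf²=0.029825
  -C: nom -17.500 → Σnom=36.860; wc +0.420/-0.420 → slack +0.740/-0.550; half-tol=0.420, Σhalf²=0.206225
  -D: nom -15.300 → Σnom=21.560; wc +0.027/-0.290 → slack +0.767/-0.840; half-tol=0.159, Σhalf²=0.231347
  +E: nom +36.000 → Σnom=57.560; wc +0.038/-0.038 → slack +0.805/-0.878; half-tol=0.038, Σhalf²=0.232791
  -F: nom -26.600 → Σnom=30.960; wc +0.037/-0.037 → slack +0.842/-0.915; half-tol=0.037, Σhalf²=0.234160
  -G: nom -29.600 → Σnom=1.360; wc +0.049/-0.020 → slack +0.891/-0.935; half-tol=0.035, Σhalf²=0.235350
  +H: nom +26.700 → Σnom=28.060; wc +0.250/-0.060 → slack +1.141/-0.995; half-tol=0.155, Σhalf²=0.259375
  -I: nom -19.000 → Σnom=9.060; wc +0.483/-0.483 → slack +1.624/-1.478; half-tol=0.483, Σhalf²=0.492664
  +J: nom +16.900 → Σnom=25.960; wc +0.290/-0.039 → slack +1.914/-1.517; half-tol=0.164, Σhalf²=0.519725
Nominal = 25.960. Worst-case = [25.960 - 1.517, 25.960 + 1.914] = [24.443, 27.874]. RSS = √0.519725 = 0.721.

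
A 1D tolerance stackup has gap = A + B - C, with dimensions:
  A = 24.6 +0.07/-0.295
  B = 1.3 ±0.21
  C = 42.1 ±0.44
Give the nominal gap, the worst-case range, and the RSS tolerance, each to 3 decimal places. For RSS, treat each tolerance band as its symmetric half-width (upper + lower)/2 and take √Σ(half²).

Stack each dimension's contribution:
  +A: nom +24.600 → Σnom=24.600; wc +0.070/-0.295 → slack +0.070/-0.295; half-tol=0.182, Σhalf²=0.033306
  +B: nom +1.300 → Σnom=25.900; wc +0.210/-0.210 → slack +0.280/-0.505; half-tol=0.210, Σhalf²=0.077406
  -C: nom -42.100 → Σnom=-16.200; wc +0.440/-0.440 → slack +0.720/-0.945; half-tol=0.440, Σhalf²=0.271006
Nominal = -16.200. Worst-case = [-16.200 - 0.945, -16.200 + 0.720] = [-17.145, -15.480]. RSS = √0.271006 = 0.521.

nominal=-16.200 wc=[-17.145,-15.480] rss=0.521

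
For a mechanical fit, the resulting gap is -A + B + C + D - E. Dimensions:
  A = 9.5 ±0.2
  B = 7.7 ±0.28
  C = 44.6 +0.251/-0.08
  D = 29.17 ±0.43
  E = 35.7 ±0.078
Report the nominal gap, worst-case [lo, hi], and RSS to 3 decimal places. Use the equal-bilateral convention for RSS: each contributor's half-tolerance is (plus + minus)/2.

nominal=36.270 wc=[35.202,37.509] rss=0.580

Stack each dimension's contribution:
  -A: nom -9.500 → Σnom=-9.500; wc +0.200/-0.200 → slack +0.200/-0.200; half-tol=0.200, Σhalf²=0.040000
  +B: nom +7.700 → Σnom=-1.800; wc +0.280/-0.280 → slack +0.480/-0.480; half-tol=0.280, Σhalf²=0.118400
  +C: nom +44.600 → Σnom=42.800; wc +0.251/-0.080 → slack +0.731/-0.560; half-tol=0.166, Σhalf²=0.145790
  +D: nom +29.170 → Σnom=71.970; wc +0.430/-0.430 → slack +1.161/-0.990; half-tol=0.430, Σhalf²=0.330690
  -E: nom -35.700 → Σnom=36.270; wc +0.078/-0.078 → slack +1.239/-1.068; half-tol=0.078, Σhalf²=0.336774
Nominal = 36.270. Worst-case = [36.270 - 1.068, 36.270 + 1.239] = [35.202, 37.509]. RSS = √0.336774 = 0.580.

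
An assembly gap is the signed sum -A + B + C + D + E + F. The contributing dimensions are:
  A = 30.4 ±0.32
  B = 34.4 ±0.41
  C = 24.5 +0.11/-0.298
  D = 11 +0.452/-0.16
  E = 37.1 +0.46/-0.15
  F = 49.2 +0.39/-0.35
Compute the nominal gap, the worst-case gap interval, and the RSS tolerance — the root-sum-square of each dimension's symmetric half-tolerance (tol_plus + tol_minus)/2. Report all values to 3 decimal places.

Stack each dimension's contribution:
  -A: nom -30.400 → Σnom=-30.400; wc +0.320/-0.320 → slack +0.320/-0.320; half-tol=0.320, Σhalf²=0.102400
  +B: nom +34.400 → Σnom=4.000; wc +0.410/-0.410 → slack +0.730/-0.730; half-tol=0.410, Σhalf²=0.270500
  +C: nom +24.500 → Σnom=28.500; wc +0.110/-0.298 → slack +0.840/-1.028; half-tol=0.204, Σhalf²=0.312116
  +D: nom +11.000 → Σnom=39.500; wc +0.452/-0.160 → slack +1.292/-1.188; half-tol=0.306, Σhalf²=0.405752
  +E: nom +37.100 → Σnom=76.600; wc +0.460/-0.150 → slack +1.752/-1.338; half-tol=0.305, Σhalf²=0.498777
  +F: nom +49.200 → Σnom=125.800; wc +0.390/-0.350 → slack +2.142/-1.688; half-tol=0.370, Σhalf²=0.635677
Nominal = 125.800. Worst-case = [125.800 - 1.688, 125.800 + 2.142] = [124.112, 127.942]. RSS = √0.635677 = 0.797.

nominal=125.800 wc=[124.112,127.942] rss=0.797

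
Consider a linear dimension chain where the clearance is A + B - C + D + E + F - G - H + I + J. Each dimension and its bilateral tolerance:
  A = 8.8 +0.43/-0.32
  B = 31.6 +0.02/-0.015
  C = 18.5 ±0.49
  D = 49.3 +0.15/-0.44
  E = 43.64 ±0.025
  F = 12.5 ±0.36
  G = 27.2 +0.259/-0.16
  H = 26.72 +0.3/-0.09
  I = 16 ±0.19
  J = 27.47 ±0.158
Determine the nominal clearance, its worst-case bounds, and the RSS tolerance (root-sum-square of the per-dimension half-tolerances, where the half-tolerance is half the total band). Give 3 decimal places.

Stack each dimension's contribution:
  +A: nom +8.800 → Σnom=8.800; wc +0.430/-0.320 → slack +0.430/-0.320; half-tol=0.375, Σhalf²=0.140625
  +B: nom +31.600 → Σnom=40.400; wc +0.020/-0.015 → slack +0.450/-0.335; half-tol=0.018, Σhalf²=0.140931
  -C: nom -18.500 → Σnom=21.900; wc +0.490/-0.490 → slack +0.940/-0.825; half-tol=0.490, Σhalf²=0.381031
  +D: nom +49.300 → Σnom=71.200; wc +0.150/-0.440 → slack +1.090/-1.265; half-tol=0.295, Σhalf²=0.468056
  +E: nom +43.640 → Σnom=114.840; wc +0.025/-0.025 → slack +1.115/-1.290; half-tol=0.025, Σhalf²=0.468681
  +F: nom +12.500 → Σnom=127.340; wc +0.360/-0.360 → slack +1.475/-1.650; half-tol=0.360, Σhalf²=0.598281
  -G: nom -27.200 → Σnom=100.140; wc +0.160/-0.259 → slack +1.635/-1.909; half-tol=0.210, Σhalf²=0.642171
  -H: nom -26.720 → Σnom=73.420; wc +0.090/-0.300 → slack +1.725/-2.209; half-tol=0.195, Σhalf²=0.680196
  +I: nom +16.000 → Σnom=89.420; wc +0.190/-0.190 → slack +1.915/-2.399; half-tol=0.190, Σhalf²=0.716296
  +J: nom +27.470 → Σnom=116.890; wc +0.158/-0.158 → slack +2.073/-2.557; half-tol=0.158, Σhalf²=0.741260
Nominal = 116.890. Worst-case = [116.890 - 2.557, 116.890 + 2.073] = [114.333, 118.963]. RSS = √0.741260 = 0.861.

nominal=116.890 wc=[114.333,118.963] rss=0.861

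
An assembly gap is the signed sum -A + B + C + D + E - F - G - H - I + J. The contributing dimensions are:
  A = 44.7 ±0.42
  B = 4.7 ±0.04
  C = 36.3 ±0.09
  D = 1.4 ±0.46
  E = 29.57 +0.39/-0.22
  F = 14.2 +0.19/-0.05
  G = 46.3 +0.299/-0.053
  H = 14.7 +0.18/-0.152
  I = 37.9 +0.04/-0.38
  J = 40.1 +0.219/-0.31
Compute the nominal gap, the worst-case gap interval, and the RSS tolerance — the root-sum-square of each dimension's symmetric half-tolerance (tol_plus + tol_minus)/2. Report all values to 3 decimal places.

Stack each dimension's contribution:
  -A: nom -44.700 → Σnom=-44.700; wc +0.420/-0.420 → slack +0.420/-0.420; half-tol=0.420, Σhalf²=0.176400
  +B: nom +4.700 → Σnom=-40.000; wc +0.040/-0.040 → slack +0.460/-0.460; half-tol=0.040, Σhalf²=0.178000
  +C: nom +36.300 → Σnom=-3.700; wc +0.090/-0.090 → slack +0.550/-0.550; half-tol=0.090, Σhalf²=0.186100
  +D: nom +1.400 → Σnom=-2.300; wc +0.460/-0.460 → slack +1.010/-1.010; half-tol=0.460, Σhalf²=0.397700
  +E: nom +29.570 → Σnom=27.270; wc +0.390/-0.220 → slack +1.400/-1.230; half-tol=0.305, Σhalf²=0.490725
  -F: nom -14.200 → Σnom=13.070; wc +0.050/-0.190 → slack +1.450/-1.420; half-tol=0.120, Σhalf²=0.505125
  -G: nom -46.300 → Σnom=-33.230; wc +0.053/-0.299 → slack +1.503/-1.719; half-tol=0.176, Σhalf²=0.536101
  -H: nom -14.700 → Σnom=-47.930; wc +0.152/-0.180 → slack +1.655/-1.899; half-tol=0.166, Σhalf²=0.563657
  -I: nom -37.900 → Σnom=-85.830; wc +0.380/-0.040 → slack +2.035/-1.939; half-tol=0.210, Σhalf²=0.607757
  +J: nom +40.100 → Σnom=-45.730; wc +0.219/-0.310 → slack +2.254/-2.249; half-tol=0.265, Σhalf²=0.677717
Nominal = -45.730. Worst-case = [-45.730 - 2.249, -45.730 + 2.254] = [-47.979, -43.476]. RSS = √0.677717 = 0.823.

nominal=-45.730 wc=[-47.979,-43.476] rss=0.823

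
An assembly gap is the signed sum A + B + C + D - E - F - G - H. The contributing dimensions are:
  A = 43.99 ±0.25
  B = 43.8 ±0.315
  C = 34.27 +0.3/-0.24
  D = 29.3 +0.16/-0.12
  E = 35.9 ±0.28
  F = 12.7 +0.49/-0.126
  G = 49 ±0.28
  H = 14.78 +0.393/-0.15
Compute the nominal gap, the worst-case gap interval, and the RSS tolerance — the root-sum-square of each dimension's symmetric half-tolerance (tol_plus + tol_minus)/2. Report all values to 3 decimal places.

nominal=38.980 wc=[36.612,40.841] rss=0.761

Stack each dimension's contribution:
  +A: nom +43.990 → Σnom=43.990; wc +0.250/-0.250 → slack +0.250/-0.250; half-tol=0.250, Σhalf²=0.062500
  +B: nom +43.800 → Σnom=87.790; wc +0.315/-0.315 → slack +0.565/-0.565; half-tol=0.315, Σhalf²=0.161725
  +C: nom +34.270 → Σnom=122.060; wc +0.300/-0.240 → slack +0.865/-0.805; half-tol=0.270, Σhalf²=0.234625
  +D: nom +29.300 → Σnom=151.360; wc +0.160/-0.120 → slack +1.025/-0.925; half-tol=0.140, Σhalf²=0.254225
  -E: nom -35.900 → Σnom=115.460; wc +0.280/-0.280 → slack +1.305/-1.205; half-tol=0.280, Σhalf²=0.332625
  -F: nom -12.700 → Σnom=102.760; wc +0.126/-0.490 → slack +1.431/-1.695; half-tol=0.308, Σhalf²=0.427489
  -G: nom -49.000 → Σnom=53.760; wc +0.280/-0.280 → slack +1.711/-1.975; half-tol=0.280, Σhalf²=0.505889
  -H: nom -14.780 → Σnom=38.980; wc +0.150/-0.393 → slack +1.861/-2.368; half-tol=0.272, Σhalf²=0.579601
Nominal = 38.980. Worst-case = [38.980 - 2.368, 38.980 + 1.861] = [36.612, 40.841]. RSS = √0.579601 = 0.761.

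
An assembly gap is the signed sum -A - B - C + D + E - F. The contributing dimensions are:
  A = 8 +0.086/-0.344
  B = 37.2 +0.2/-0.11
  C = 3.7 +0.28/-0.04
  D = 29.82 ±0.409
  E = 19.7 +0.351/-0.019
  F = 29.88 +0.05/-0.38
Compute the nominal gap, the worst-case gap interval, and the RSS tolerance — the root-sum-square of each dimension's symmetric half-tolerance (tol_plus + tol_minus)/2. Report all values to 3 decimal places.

nominal=-29.260 wc=[-30.304,-27.626] rss=0.586

Stack each dimension's contribution:
  -A: nom -8.000 → Σnom=-8.000; wc +0.344/-0.086 → slack +0.344/-0.086; half-tol=0.215, Σhalf²=0.046225
  -B: nom -37.200 → Σnom=-45.200; wc +0.110/-0.200 → slack +0.454/-0.286; half-tol=0.155, Σhalf²=0.070250
  -C: nom -3.700 → Σnom=-48.900; wc +0.040/-0.280 → slack +0.494/-0.566; half-tol=0.160, Σhalf²=0.095850
  +D: nom +29.820 → Σnom=-19.080; wc +0.409/-0.409 → slack +0.903/-0.975; half-tol=0.409, Σhalf²=0.263131
  +E: nom +19.700 → Σnom=0.620; wc +0.351/-0.019 → slack +1.254/-0.994; half-tol=0.185, Σhalf²=0.297356
  -F: nom -29.880 → Σnom=-29.260; wc +0.380/-0.050 → slack +1.634/-1.044; half-tol=0.215, Σhalf²=0.343581
Nominal = -29.260. Worst-case = [-29.260 - 1.044, -29.260 + 1.634] = [-30.304, -27.626]. RSS = √0.343581 = 0.586.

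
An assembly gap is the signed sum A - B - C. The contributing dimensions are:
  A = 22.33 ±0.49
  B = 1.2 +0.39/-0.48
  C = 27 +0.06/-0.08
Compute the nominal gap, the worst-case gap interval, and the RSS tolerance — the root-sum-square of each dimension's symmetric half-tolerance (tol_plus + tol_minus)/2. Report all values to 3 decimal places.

nominal=-5.870 wc=[-6.810,-4.820] rss=0.659

Stack each dimension's contribution:
  +A: nom +22.330 → Σnom=22.330; wc +0.490/-0.490 → slack +0.490/-0.490; half-tol=0.490, Σhalf²=0.240100
  -B: nom -1.200 → Σnom=21.130; wc +0.480/-0.390 → slack +0.970/-0.880; half-tol=0.435, Σhalf²=0.429325
  -C: nom -27.000 → Σnom=-5.870; wc +0.080/-0.060 → slack +1.050/-0.940; half-tol=0.070, Σhalf²=0.434225
Nominal = -5.870. Worst-case = [-5.870 - 0.940, -5.870 + 1.050] = [-6.810, -4.820]. RSS = √0.434225 = 0.659.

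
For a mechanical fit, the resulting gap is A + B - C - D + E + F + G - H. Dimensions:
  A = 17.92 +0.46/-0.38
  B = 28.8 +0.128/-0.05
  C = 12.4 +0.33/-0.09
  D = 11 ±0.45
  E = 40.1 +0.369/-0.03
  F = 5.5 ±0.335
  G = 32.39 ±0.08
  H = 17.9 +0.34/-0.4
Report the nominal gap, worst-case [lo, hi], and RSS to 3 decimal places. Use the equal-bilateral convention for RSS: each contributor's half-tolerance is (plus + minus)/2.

nominal=83.410 wc=[81.415,85.722] rss=0.852

Stack each dimension's contribution:
  +A: nom +17.920 → Σnom=17.920; wc +0.460/-0.380 → slack +0.460/-0.380; half-tol=0.420, Σhalf²=0.176400
  +B: nom +28.800 → Σnom=46.720; wc +0.128/-0.050 → slack +0.588/-0.430; half-tol=0.089, Σhalf²=0.184321
  -C: nom -12.400 → Σnom=34.320; wc +0.090/-0.330 → slack +0.678/-0.760; half-tol=0.210, Σhalf²=0.228421
  -D: nom -11.000 → Σnom=23.320; wc +0.450/-0.450 → slack +1.128/-1.210; half-tol=0.450, Σhalf²=0.430921
  +E: nom +40.100 → Σnom=63.420; wc +0.369/-0.030 → slack +1.497/-1.240; half-tol=0.200, Σhalf²=0.470721
  +F: nom +5.500 → Σnom=68.920; wc +0.335/-0.335 → slack +1.832/-1.575; half-tol=0.335, Σhalf²=0.582946
  +G: nom +32.390 → Σnom=101.310; wc +0.080/-0.080 → slack +1.912/-1.655; half-tol=0.080, Σhalf²=0.589346
  -H: nom -17.900 → Σnom=83.410; wc +0.400/-0.340 → slack +2.312/-1.995; half-tol=0.370, Σhalf²=0.726246
Nominal = 83.410. Worst-case = [83.410 - 1.995, 83.410 + 2.312] = [81.415, 85.722]. RSS = √0.726246 = 0.852.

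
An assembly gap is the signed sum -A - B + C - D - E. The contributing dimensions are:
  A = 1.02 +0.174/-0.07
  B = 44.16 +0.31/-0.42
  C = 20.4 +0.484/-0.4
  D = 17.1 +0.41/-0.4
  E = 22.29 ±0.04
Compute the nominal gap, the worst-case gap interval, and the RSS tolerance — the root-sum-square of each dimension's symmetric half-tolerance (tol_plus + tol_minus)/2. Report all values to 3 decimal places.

Stack each dimension's contribution:
  -A: nom -1.020 → Σnom=-1.020; wc +0.070/-0.174 → slack +0.070/-0.174; half-tol=0.122, Σhalf²=0.014884
  -B: nom -44.160 → Σnom=-45.180; wc +0.420/-0.310 → slack +0.490/-0.484; half-tol=0.365, Σhalf²=0.148109
  +C: nom +20.400 → Σnom=-24.780; wc +0.484/-0.400 → slack +0.974/-0.884; half-tol=0.442, Σhalf²=0.343473
  -D: nom -17.100 → Σnom=-41.880; wc +0.400/-0.410 → slack +1.374/-1.294; half-tol=0.405, Σhalf²=0.507498
  -E: nom -22.290 → Σnom=-64.170; wc +0.040/-0.040 → slack +1.414/-1.334; half-tol=0.040, Σhalf²=0.509098
Nominal = -64.170. Worst-case = [-64.170 - 1.334, -64.170 + 1.414] = [-65.504, -62.756]. RSS = √0.509098 = 0.714.

nominal=-64.170 wc=[-65.504,-62.756] rss=0.714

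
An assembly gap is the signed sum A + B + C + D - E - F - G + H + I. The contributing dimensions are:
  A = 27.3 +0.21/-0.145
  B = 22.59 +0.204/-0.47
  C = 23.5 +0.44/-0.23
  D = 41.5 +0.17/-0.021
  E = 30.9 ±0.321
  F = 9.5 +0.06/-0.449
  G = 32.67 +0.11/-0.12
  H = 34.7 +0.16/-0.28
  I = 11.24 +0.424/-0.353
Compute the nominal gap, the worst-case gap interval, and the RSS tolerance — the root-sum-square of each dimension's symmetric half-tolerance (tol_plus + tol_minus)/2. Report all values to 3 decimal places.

Stack each dimension's contribution:
  +A: nom +27.300 → Σnom=27.300; wc +0.210/-0.145 → slack +0.210/-0.145; half-tol=0.177, Σhalf²=0.031506
  +B: nom +22.590 → Σnom=49.890; wc +0.204/-0.470 → slack +0.414/-0.615; half-tol=0.337, Σhalf²=0.145075
  +C: nom +23.500 → Σnom=73.390; wc +0.440/-0.230 → slack +0.854/-0.845; half-tol=0.335, Σhalf²=0.257300
  +D: nom +41.500 → Σnom=114.890; wc +0.170/-0.021 → slack +1.024/-0.866; half-tol=0.096, Σhalf²=0.266421
  -E: nom -30.900 → Σnom=83.990; wc +0.321/-0.321 → slack +1.345/-1.187; half-tol=0.321, Σhalf²=0.369461
  -F: nom -9.500 → Σnom=74.490; wc +0.449/-0.060 → slack +1.794/-1.247; half-tol=0.255, Σhalf²=0.434232
  -G: nom -32.670 → Σnom=41.820; wc +0.120/-0.110 → slack +1.914/-1.357; half-tol=0.115, Σhalf²=0.447457
  +H: nom +34.700 → Σnom=76.520; wc +0.160/-0.280 → slack +2.074/-1.637; half-tol=0.220, Σhalf²=0.495857
  +I: nom +11.240 → Σnom=87.760; wc +0.424/-0.353 → slack +2.498/-1.990; half-tol=0.388, Σhalf²=0.646789
Nominal = 87.760. Worst-case = [87.760 - 1.990, 87.760 + 2.498] = [85.770, 90.258]. RSS = √0.646789 = 0.804.

nominal=87.760 wc=[85.770,90.258] rss=0.804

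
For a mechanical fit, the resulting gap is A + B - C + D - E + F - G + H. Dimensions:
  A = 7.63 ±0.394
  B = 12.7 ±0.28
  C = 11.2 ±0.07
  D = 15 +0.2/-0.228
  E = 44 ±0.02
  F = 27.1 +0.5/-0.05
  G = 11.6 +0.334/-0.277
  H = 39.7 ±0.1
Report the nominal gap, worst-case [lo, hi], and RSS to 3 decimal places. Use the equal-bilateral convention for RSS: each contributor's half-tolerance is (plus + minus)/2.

Stack each dimension's contribution:
  +A: nom +7.630 → Σnom=7.630; wc +0.394/-0.394 → slack +0.394/-0.394; half-tol=0.394, Σhalf²=0.155236
  +B: nom +12.700 → Σnom=20.330; wc +0.280/-0.280 → slack +0.674/-0.674; half-tol=0.280, Σhalf²=0.233636
  -C: nom -11.200 → Σnom=9.130; wc +0.070/-0.070 → slack +0.744/-0.744; half-tol=0.070, Σhalf²=0.238536
  +D: nom +15.000 → Σnom=24.130; wc +0.200/-0.228 → slack +0.944/-0.972; half-tol=0.214, Σhalf²=0.284332
  -E: nom -44.000 → Σnom=-19.870; wc +0.020/-0.020 → slack +0.964/-0.992; half-tol=0.020, Σhalf²=0.284732
  +F: nom +27.100 → Σnom=7.230; wc +0.500/-0.050 → slack +1.464/-1.042; half-tol=0.275, Σhalf²=0.360357
  -G: nom -11.600 → Σnom=-4.370; wc +0.277/-0.334 → slack +1.741/-1.376; half-tol=0.305, Σhalf²=0.453687
  +H: nom +39.700 → Σnom=35.330; wc +0.100/-0.100 → slack +1.841/-1.476; half-tol=0.100, Σhalf²=0.463687
Nominal = 35.330. Worst-case = [35.330 - 1.476, 35.330 + 1.841] = [33.854, 37.171]. RSS = √0.463687 = 0.681.

nominal=35.330 wc=[33.854,37.171] rss=0.681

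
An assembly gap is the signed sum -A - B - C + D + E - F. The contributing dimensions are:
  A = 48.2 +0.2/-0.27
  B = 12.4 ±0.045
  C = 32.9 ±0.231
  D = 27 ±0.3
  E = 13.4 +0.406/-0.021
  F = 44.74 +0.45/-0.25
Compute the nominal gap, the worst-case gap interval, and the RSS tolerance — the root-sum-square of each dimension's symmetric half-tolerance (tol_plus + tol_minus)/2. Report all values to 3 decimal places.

nominal=-97.840 wc=[-99.087,-96.338] rss=0.607

Stack each dimension's contribution:
  -A: nom -48.200 → Σnom=-48.200; wc +0.270/-0.200 → slack +0.270/-0.200; half-tol=0.235, Σhalf²=0.055225
  -B: nom -12.400 → Σnom=-60.600; wc +0.045/-0.045 → slack +0.315/-0.245; half-tol=0.045, Σhalf²=0.057250
  -C: nom -32.900 → Σnom=-93.500; wc +0.231/-0.231 → slack +0.546/-0.476; half-tol=0.231, Σhalf²=0.110611
  +D: nom +27.000 → Σnom=-66.500; wc +0.300/-0.300 → slack +0.846/-0.776; half-tol=0.300, Σhalf²=0.200611
  +E: nom +13.400 → Σnom=-53.100; wc +0.406/-0.021 → slack +1.252/-0.797; half-tol=0.214, Σhalf²=0.246193
  -F: nom -44.740 → Σnom=-97.840; wc +0.250/-0.450 → slack +1.502/-1.247; half-tol=0.350, Σhalf²=0.368693
Nominal = -97.840. Worst-case = [-97.840 - 1.247, -97.840 + 1.502] = [-99.087, -96.338]. RSS = √0.368693 = 0.607.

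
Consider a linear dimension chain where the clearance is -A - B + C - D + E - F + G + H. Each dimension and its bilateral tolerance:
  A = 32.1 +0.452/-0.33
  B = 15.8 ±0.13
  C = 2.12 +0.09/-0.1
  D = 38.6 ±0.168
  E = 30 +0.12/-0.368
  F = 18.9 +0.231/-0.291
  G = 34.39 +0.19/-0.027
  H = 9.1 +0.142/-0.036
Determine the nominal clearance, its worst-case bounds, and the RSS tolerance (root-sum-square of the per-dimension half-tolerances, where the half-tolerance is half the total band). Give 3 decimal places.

Stack each dimension's contribution:
  -A: nom -32.100 → Σnom=-32.100; wc +0.330/-0.452 → slack +0.330/-0.452; half-tol=0.391, Σhalf²=0.152881
  -B: nom -15.800 → Σnom=-47.900; wc +0.130/-0.130 → slack +0.460/-0.582; half-tol=0.130, Σhalf²=0.169781
  +C: nom +2.120 → Σnom=-45.780; wc +0.090/-0.100 → slack +0.550/-0.682; half-tol=0.095, Σhalf²=0.178806
  -D: nom -38.600 → Σnom=-84.380; wc +0.168/-0.168 → slack +0.718/-0.850; half-tol=0.168, Σhalf²=0.207030
  +E: nom +30.000 → Σnom=-54.380; wc +0.120/-0.368 → slack +0.838/-1.218; half-tol=0.244, Σhalf²=0.266566
  -F: nom -18.900 → Σnom=-73.280; wc +0.291/-0.231 → slack +1.129/-1.449; half-tol=0.261, Σhalf²=0.334687
  +G: nom +34.390 → Σnom=-38.890; wc +0.190/-0.027 → slack +1.319/-1.476; half-tol=0.108, Σhalf²=0.346459
  +H: nom +9.100 → Σnom=-29.790; wc +0.142/-0.036 → slack +1.461/-1.512; half-tol=0.089, Σhalf²=0.354380
Nominal = -29.790. Worst-case = [-29.790 - 1.512, -29.790 + 1.461] = [-31.302, -28.329]. RSS = √0.354380 = 0.595.

nominal=-29.790 wc=[-31.302,-28.329] rss=0.595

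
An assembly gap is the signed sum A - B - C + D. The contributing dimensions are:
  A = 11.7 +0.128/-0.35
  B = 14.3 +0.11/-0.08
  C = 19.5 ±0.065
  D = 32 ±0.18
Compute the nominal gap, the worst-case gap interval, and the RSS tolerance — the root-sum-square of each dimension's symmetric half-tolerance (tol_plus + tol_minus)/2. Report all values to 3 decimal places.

Stack each dimension's contribution:
  +A: nom +11.700 → Σnom=11.700; wc +0.128/-0.350 → slack +0.128/-0.350; half-tol=0.239, Σhalf²=0.057121
  -B: nom -14.300 → Σnom=-2.600; wc +0.080/-0.110 → slack +0.208/-0.460; half-tol=0.095, Σhalf²=0.066146
  -C: nom -19.500 → Σnom=-22.100; wc +0.065/-0.065 → slack +0.273/-0.525; half-tol=0.065, Σhalf²=0.070371
  +D: nom +32.000 → Σnom=9.900; wc +0.180/-0.180 → slack +0.453/-0.705; half-tol=0.180, Σhalf²=0.102771
Nominal = 9.900. Worst-case = [9.900 - 0.705, 9.900 + 0.453] = [9.195, 10.353]. RSS = √0.102771 = 0.321.

nominal=9.900 wc=[9.195,10.353] rss=0.321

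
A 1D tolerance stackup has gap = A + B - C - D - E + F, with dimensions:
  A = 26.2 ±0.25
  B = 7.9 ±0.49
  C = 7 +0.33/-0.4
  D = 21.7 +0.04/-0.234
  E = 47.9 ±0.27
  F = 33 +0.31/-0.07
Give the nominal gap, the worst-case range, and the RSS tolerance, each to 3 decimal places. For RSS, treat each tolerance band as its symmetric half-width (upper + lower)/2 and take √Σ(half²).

Stack each dimension's contribution:
  +A: nom +26.200 → Σnom=26.200; wc +0.250/-0.250 → slack +0.250/-0.250; half-tol=0.250, Σhalf²=0.062500
  +B: nom +7.900 → Σnom=34.100; wc +0.490/-0.490 → slack +0.740/-0.740; half-tol=0.490, Σhalf²=0.302600
  -C: nom -7.000 → Σnom=27.100; wc +0.400/-0.330 → slack +1.140/-1.070; half-tol=0.365, Σhalf²=0.435825
  -D: nom -21.700 → Σnom=5.400; wc +0.234/-0.040 → slack +1.374/-1.110; half-tol=0.137, Σhalf²=0.454594
  -E: nom -47.900 → Σnom=-42.500; wc +0.270/-0.270 → slack +1.644/-1.380; half-tol=0.270, Σhalf²=0.527494
  +F: nom +33.000 → Σnom=-9.500; wc +0.310/-0.070 → slack +1.954/-1.450; half-tol=0.190, Σhalf²=0.563594
Nominal = -9.500. Worst-case = [-9.500 - 1.450, -9.500 + 1.954] = [-10.950, -7.546]. RSS = √0.563594 = 0.751.

nominal=-9.500 wc=[-10.950,-7.546] rss=0.751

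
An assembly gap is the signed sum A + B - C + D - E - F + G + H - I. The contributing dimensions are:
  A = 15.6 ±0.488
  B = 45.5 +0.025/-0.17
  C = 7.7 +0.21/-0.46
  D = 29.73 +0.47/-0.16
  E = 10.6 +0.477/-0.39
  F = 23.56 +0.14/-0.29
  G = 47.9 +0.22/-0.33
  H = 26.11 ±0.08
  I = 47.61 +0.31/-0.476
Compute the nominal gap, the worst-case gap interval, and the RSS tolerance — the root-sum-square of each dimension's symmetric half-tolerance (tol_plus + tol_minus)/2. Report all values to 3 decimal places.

Stack each dimension's contribution:
  +A: nom +15.600 → Σnom=15.600; wc +0.488/-0.488 → slack +0.488/-0.488; half-tol=0.488, Σhalf²=0.238144
  +B: nom +45.500 → Σnom=61.100; wc +0.025/-0.170 → slack +0.513/-0.658; half-tol=0.098, Σhalf²=0.247650
  -C: nom -7.700 → Σnom=53.400; wc +0.460/-0.210 → slack +0.973/-0.868; half-tol=0.335, Σhalf²=0.359875
  +D: nom +29.730 → Σnom=83.130; wc +0.470/-0.160 → slack +1.443/-1.028; half-tol=0.315, Σhalf²=0.459100
  -E: nom -10.600 → Σnom=72.530; wc +0.390/-0.477 → slack +1.833/-1.505; half-tol=0.433, Σhalf²=0.647022
  -F: nom -23.560 → Σnom=48.970; wc +0.290/-0.140 → slack +2.123/-1.645; half-tol=0.215, Σhalf²=0.693247
  +G: nom +47.900 → Σnom=96.870; wc +0.220/-0.330 → slack +2.343/-1.975; half-tol=0.275, Σhalf²=0.768872
  +H: nom +26.110 → Σnom=122.980; wc +0.080/-0.080 → slack +2.423/-2.055; half-tol=0.080, Σhalf²=0.775272
  -I: nom -47.610 → Σnom=75.370; wc +0.476/-0.310 → slack +2.899/-2.365; half-tol=0.393, Σhalf²=0.929721
Nominal = 75.370. Worst-case = [75.370 - 2.365, 75.370 + 2.899] = [73.005, 78.269]. RSS = √0.929721 = 0.964.

nominal=75.370 wc=[73.005,78.269] rss=0.964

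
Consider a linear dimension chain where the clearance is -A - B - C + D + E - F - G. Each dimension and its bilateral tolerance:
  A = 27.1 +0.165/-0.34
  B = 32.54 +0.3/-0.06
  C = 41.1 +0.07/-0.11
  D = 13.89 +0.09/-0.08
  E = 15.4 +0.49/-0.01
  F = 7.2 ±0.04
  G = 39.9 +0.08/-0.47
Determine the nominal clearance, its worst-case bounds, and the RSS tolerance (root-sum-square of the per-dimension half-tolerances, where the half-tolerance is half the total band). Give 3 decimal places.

Stack each dimension's contribution:
  -A: nom -27.100 → Σnom=-27.100; wc +0.340/-0.165 → slack +0.340/-0.165; half-tol=0.253, Σhalf²=0.063756
  -B: nom -32.540 → Σnom=-59.640; wc +0.060/-0.300 → slack +0.400/-0.465; half-tol=0.180, Σhalf²=0.096156
  -C: nom -41.100 → Σnom=-100.740; wc +0.110/-0.070 → slack +0.510/-0.535; half-tol=0.090, Σhalf²=0.104256
  +D: nom +13.890 → Σnom=-86.850; wc +0.090/-0.080 → slack +0.600/-0.615; half-tol=0.085, Σhalf²=0.111481
  +E: nom +15.400 → Σnom=-71.450; wc +0.490/-0.010 → slack +1.090/-0.625; half-tol=0.250, Σhalf²=0.173981
  -F: nom -7.200 → Σnom=-78.650; wc +0.040/-0.040 → slack +1.130/-0.665; half-tol=0.040, Σhalf²=0.175581
  -G: nom -39.900 → Σnom=-118.550; wc +0.470/-0.080 → slack +1.600/-0.745; half-tol=0.275, Σhalf²=0.251206
Nominal = -118.550. Worst-case = [-118.550 - 0.745, -118.550 + 1.600] = [-119.295, -116.950]. RSS = √0.251206 = 0.501.

nominal=-118.550 wc=[-119.295,-116.950] rss=0.501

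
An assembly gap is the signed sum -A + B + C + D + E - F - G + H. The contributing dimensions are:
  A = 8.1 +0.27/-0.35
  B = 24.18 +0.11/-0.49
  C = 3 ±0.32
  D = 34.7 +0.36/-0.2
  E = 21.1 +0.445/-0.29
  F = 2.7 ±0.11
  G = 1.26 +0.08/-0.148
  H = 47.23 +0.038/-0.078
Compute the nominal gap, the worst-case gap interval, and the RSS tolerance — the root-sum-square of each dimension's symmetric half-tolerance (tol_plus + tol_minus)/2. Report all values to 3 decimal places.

nominal=118.150 wc=[116.312,120.031] rss=0.728

Stack each dimension's contribution:
  -A: nom -8.100 → Σnom=-8.100; wc +0.350/-0.270 → slack +0.350/-0.270; half-tol=0.310, Σhalf²=0.096100
  +B: nom +24.180 → Σnom=16.080; wc +0.110/-0.490 → slack +0.460/-0.760; half-tol=0.300, Σhalf²=0.186100
  +C: nom +3.000 → Σnom=19.080; wc +0.320/-0.320 → slack +0.780/-1.080; half-tol=0.320, Σhalf²=0.288500
  +D: nom +34.700 → Σnom=53.780; wc +0.360/-0.200 → slack +1.140/-1.280; half-tol=0.280, Σhalf²=0.366900
  +E: nom +21.100 → Σnom=74.880; wc +0.445/-0.290 → slack +1.585/-1.570; half-tol=0.367, Σhalf²=0.501956
  -F: nom -2.700 → Σnom=72.180; wc +0.110/-0.110 → slack +1.695/-1.680; half-tol=0.110, Σhalf²=0.514056
  -G: nom -1.260 → Σnom=70.920; wc +0.148/-0.080 → slack +1.843/-1.760; half-tol=0.114, Σhalf²=0.527052
  +H: nom +47.230 → Σnom=118.150; wc +0.038/-0.078 → slack +1.881/-1.838; half-tol=0.058, Σhalf²=0.530416
Nominal = 118.150. Worst-case = [118.150 - 1.838, 118.150 + 1.881] = [116.312, 120.031]. RSS = √0.530416 = 0.728.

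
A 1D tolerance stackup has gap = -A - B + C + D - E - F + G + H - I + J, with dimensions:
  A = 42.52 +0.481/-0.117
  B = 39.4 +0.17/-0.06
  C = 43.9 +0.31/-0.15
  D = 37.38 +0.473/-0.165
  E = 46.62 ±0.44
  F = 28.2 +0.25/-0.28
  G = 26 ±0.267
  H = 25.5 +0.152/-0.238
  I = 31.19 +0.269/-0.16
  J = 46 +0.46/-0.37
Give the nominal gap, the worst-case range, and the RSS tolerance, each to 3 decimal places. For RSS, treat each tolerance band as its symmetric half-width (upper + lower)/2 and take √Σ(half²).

nominal=-9.150 wc=[-11.950,-6.431] rss=0.921

Stack each dimension's contribution:
  -A: nom -42.520 → Σnom=-42.520; wc +0.117/-0.481 → slack +0.117/-0.481; half-tol=0.299, Σhalf²=0.089401
  -B: nom -39.400 → Σnom=-81.920; wc +0.060/-0.170 → slack +0.177/-0.651; half-tol=0.115, Σhalf²=0.102626
  +C: nom +43.900 → Σnom=-38.020; wc +0.310/-0.150 → slack +0.487/-0.801; half-tol=0.230, Σhalf²=0.155526
  +D: nom +37.380 → Σnom=-0.640; wc +0.473/-0.165 → slack +0.960/-0.966; half-tol=0.319, Σhalf²=0.257287
  -E: nom -46.620 → Σnom=-47.260; wc +0.440/-0.440 → slack +1.400/-1.406; half-tol=0.440, Σhalf²=0.450887
  -F: nom -28.200 → Σnom=-75.460; wc +0.280/-0.250 → slack +1.680/-1.656; half-tol=0.265, Σhalf²=0.521112
  +G: nom +26.000 → Σnom=-49.460; wc +0.267/-0.267 → slack +1.947/-1.923; half-tol=0.267, Σhalf²=0.592401
  +H: nom +25.500 → Σnom=-23.960; wc +0.152/-0.238 → slack +2.099/-2.161; half-tol=0.195, Σhalf²=0.630426
  -I: nom -31.190 → Σnom=-55.150; wc +0.160/-0.269 → slack +2.259/-2.430; half-tol=0.215, Σhalf²=0.676436
  +J: nom +46.000 → Σnom=-9.150; wc +0.460/-0.370 → slack +2.719/-2.800; half-tol=0.415, Σhalf²=0.848661
Nominal = -9.150. Worst-case = [-9.150 - 2.800, -9.150 + 2.719] = [-11.950, -6.431]. RSS = √0.848661 = 0.921.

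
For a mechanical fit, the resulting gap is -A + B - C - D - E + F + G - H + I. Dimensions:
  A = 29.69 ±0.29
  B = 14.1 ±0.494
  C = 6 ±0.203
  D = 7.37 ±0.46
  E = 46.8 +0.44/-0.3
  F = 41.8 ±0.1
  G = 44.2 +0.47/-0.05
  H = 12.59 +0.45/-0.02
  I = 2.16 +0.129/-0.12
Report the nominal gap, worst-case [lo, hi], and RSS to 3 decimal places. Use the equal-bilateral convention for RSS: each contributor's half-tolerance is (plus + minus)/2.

nominal=-0.190 wc=[-2.797,2.276] rss=0.931

Stack each dimension's contribution:
  -A: nom -29.690 → Σnom=-29.690; wc +0.290/-0.290 → slack +0.290/-0.290; half-tol=0.290, Σhalf²=0.084100
  +B: nom +14.100 → Σnom=-15.590; wc +0.494/-0.494 → slack +0.784/-0.784; half-tol=0.494, Σhalf²=0.328136
  -C: nom -6.000 → Σnom=-21.590; wc +0.203/-0.203 → slack +0.987/-0.987; half-tol=0.203, Σhalf²=0.369345
  -D: nom -7.370 → Σnom=-28.960; wc +0.460/-0.460 → slack +1.447/-1.447; half-tol=0.460, Σhalf²=0.580945
  -E: nom -46.800 → Σnom=-75.760; wc +0.300/-0.440 → slack +1.747/-1.887; half-tol=0.370, Σhalf²=0.717845
  +F: nom +41.800 → Σnom=-33.960; wc +0.100/-0.100 → slack +1.847/-1.987; half-tol=0.100, Σhalf²=0.727845
  +G: nom +44.200 → Σnom=10.240; wc +0.470/-0.050 → slack +2.317/-2.037; half-tol=0.260, Σhalf²=0.795445
  -H: nom -12.590 → Σnom=-2.350; wc +0.020/-0.450 → slack +2.337/-2.487; half-tol=0.235, Σhalf²=0.850670
  +I: nom +2.160 → Σnom=-0.190; wc +0.129/-0.120 → slack +2.466/-2.607; half-tol=0.124, Σhalf²=0.866170
Nominal = -0.190. Worst-case = [-0.190 - 2.607, -0.190 + 2.466] = [-2.797, 2.276]. RSS = √0.866170 = 0.931.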